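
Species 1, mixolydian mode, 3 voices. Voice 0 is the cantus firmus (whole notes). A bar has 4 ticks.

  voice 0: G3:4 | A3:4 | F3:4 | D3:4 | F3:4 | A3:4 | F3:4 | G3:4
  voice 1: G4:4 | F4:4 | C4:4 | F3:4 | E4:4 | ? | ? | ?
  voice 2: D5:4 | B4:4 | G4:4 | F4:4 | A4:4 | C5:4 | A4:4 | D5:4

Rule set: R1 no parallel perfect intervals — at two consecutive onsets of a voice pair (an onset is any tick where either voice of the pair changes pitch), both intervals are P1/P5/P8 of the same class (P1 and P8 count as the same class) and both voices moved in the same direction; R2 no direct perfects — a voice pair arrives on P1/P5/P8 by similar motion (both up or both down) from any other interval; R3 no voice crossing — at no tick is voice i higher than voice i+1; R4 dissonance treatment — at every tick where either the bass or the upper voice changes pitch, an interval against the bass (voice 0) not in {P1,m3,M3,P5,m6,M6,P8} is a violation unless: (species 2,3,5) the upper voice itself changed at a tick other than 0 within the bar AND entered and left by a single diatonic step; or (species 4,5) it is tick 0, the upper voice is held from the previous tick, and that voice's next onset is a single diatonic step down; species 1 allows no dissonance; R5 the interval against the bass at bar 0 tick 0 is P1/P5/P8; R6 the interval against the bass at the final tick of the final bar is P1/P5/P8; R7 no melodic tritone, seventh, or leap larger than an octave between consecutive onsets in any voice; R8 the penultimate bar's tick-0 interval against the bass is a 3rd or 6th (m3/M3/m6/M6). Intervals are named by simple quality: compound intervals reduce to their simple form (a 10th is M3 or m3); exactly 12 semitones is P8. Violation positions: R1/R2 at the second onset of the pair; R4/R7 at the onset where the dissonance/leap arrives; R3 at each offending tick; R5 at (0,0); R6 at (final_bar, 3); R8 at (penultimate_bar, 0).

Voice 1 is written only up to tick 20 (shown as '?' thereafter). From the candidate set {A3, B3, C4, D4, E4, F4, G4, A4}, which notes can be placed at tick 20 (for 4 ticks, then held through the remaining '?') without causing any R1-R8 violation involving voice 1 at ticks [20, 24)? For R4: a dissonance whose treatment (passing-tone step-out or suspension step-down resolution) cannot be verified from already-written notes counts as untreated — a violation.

A3: legal
B3: violates R4
C4: legal
D4: violates R4
E4: legal
F4: violates R2
G4: violates R4
A4: violates R2

{A3, C4, E4}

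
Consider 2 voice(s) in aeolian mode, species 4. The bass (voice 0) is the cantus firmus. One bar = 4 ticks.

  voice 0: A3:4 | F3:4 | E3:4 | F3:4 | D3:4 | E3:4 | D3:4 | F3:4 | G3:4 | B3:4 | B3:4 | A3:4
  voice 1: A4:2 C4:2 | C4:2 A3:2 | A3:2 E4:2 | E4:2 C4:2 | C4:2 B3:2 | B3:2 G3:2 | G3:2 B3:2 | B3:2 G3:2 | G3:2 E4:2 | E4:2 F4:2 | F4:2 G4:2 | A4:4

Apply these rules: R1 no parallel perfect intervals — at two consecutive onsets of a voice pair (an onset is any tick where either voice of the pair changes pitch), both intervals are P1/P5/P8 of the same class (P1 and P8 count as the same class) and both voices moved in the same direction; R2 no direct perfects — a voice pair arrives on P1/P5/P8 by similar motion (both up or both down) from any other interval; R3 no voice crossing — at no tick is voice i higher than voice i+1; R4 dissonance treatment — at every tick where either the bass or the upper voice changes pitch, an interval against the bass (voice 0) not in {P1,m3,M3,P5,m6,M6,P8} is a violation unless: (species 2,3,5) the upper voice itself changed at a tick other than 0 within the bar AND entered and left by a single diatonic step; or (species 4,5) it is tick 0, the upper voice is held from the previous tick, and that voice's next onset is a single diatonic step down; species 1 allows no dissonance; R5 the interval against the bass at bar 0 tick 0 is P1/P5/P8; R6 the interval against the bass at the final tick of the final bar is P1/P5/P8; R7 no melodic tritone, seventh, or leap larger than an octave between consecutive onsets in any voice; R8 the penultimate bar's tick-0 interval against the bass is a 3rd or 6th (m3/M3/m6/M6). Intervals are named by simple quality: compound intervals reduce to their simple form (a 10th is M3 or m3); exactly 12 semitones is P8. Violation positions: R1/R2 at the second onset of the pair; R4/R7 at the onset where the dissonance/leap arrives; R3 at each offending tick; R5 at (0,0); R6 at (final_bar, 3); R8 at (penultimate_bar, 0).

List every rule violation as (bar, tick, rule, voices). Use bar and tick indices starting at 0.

(2, 0, R4, (0, 1))
(3, 0, R4, (0, 1))
(6, 0, R4, (0, 1))
(7, 0, R4, (0, 1))
(7, 2, R4, (0, 1))
(9, 0, R4, (0, 1))
(9, 2, R4, (0, 1))
(10, 0, R8, (0, 1))

bar 0: v0=A3 v1=A4 downbeat P8
bar 1: v0=F3 v1=C4 downbeat P5
bar 2: v0=E3 v1=A3 downbeat P4
bar 3: v0=F3 v1=E4 downbeat M7
bar 4: v0=D3 v1=C4 downbeat m7
bar 5: v0=E3 v1=B3 downbeat P5
bar 6: v0=D3 v1=G3 downbeat P4
bar 7: v0=F3 v1=B3 downbeat TT
bar 8: v0=G3 v1=G3 downbeat P1
bar 9: v0=B3 v1=E4 downbeat P4
bar 10: v0=B3 v1=F4 downbeat TT
bar 11: v0=A3 v1=A4 downbeat P8
  -> R4 @ bar 2 tick 0 v(0, 1): E3/A3 P4 untreated
  -> R4 @ bar 3 tick 0 v(0, 1): F3/E4 M7 untreated
  -> R4 @ bar 6 tick 0 v(0, 1): D3/G3 P4 untreated
  -> R4 @ bar 7 tick 0 v(0, 1): F3/B3 TT untreated
  -> R4 @ bar 7 tick 2 v(0, 1): F3/G3 M2 untreated
  -> R4 @ bar 9 tick 0 v(0, 1): B3/E4 P4 untreated
  -> R4 @ bar 9 tick 2 v(0, 1): B3/F4 TT untreated
  -> R8 @ bar 10 tick 0 v(0, 1): penult TT not 3rd/6th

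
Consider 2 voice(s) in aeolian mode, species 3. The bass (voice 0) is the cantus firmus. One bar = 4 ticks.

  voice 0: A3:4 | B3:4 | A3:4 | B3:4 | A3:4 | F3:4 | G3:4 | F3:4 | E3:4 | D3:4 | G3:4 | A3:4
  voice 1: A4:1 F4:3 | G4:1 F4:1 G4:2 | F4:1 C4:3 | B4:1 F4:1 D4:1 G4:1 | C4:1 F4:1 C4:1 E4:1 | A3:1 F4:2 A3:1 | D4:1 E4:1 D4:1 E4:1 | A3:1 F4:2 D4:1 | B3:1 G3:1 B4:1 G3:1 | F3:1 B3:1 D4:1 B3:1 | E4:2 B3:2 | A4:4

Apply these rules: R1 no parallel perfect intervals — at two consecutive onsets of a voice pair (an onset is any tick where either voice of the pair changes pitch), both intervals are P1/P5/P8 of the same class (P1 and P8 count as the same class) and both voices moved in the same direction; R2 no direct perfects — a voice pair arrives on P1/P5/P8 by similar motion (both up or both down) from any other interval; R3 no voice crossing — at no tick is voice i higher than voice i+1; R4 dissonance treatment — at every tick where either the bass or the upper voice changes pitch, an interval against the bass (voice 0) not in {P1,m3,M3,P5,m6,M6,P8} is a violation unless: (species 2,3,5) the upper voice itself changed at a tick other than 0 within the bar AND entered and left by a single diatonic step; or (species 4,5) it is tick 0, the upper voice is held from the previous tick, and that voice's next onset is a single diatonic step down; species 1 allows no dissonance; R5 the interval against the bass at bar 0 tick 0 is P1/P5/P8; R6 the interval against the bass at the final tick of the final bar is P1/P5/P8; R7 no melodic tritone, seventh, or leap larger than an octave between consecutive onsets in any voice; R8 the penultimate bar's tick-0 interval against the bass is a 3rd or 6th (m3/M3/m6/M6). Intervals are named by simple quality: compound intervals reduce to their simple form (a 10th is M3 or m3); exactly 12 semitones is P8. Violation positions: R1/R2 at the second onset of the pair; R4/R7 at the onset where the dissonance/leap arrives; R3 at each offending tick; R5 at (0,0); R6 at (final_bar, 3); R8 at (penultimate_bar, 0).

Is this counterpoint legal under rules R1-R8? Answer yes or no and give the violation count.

No (11 violations)

bar 0: v0=A3 v1=A4 (P8)
bar 1: v0=B3 v1=G4 (m6)
bar 2: v0=A3 v1=F4 (m6)
bar 3: v0=B3 v1=B4 (P8)
bar 4: v0=A3 v1=C4 (m3)
bar 5: v0=F3 v1=A3 (M3)
bar 6: v0=G3 v1=D4 (P5)
bar 7: v0=F3 v1=A3 (M3)
bar 8: v0=E3 v1=B3 (P5)
bar 9: v0=D3 v1=F3 (m3)
bar 10: v0=G3 v1=E4 (M6)
bar 11: v0=A3 v1=A4 (P8)
  R2 @ bar3.0: A3/C4 m3 -> B3/B4 P8 similar
  R7 @ bar3.0: C4->B4 leap 11st
  R4 @ bar3.1: B3/F4 TT untreated
  R7 @ bar3.1: B4->F4 leap 6st
  R2 @ bar6.0: F3/A3 M3 -> G3/D4 P5 similar
  R2 @ bar8.0: F3/D4 M6 -> E3/B3 P5 similar
  R7 @ bar8.2: G3->B4 leap 16st
  R7 @ bar8.3: B4->G3 leap 16st
  R7 @ bar9.1: F3->B3 leap 6st
  R2 @ bar11.0: G3/B3 M3 -> A3/A4 P8 similar
  R7 @ bar11.0: B3->A4 leap 10st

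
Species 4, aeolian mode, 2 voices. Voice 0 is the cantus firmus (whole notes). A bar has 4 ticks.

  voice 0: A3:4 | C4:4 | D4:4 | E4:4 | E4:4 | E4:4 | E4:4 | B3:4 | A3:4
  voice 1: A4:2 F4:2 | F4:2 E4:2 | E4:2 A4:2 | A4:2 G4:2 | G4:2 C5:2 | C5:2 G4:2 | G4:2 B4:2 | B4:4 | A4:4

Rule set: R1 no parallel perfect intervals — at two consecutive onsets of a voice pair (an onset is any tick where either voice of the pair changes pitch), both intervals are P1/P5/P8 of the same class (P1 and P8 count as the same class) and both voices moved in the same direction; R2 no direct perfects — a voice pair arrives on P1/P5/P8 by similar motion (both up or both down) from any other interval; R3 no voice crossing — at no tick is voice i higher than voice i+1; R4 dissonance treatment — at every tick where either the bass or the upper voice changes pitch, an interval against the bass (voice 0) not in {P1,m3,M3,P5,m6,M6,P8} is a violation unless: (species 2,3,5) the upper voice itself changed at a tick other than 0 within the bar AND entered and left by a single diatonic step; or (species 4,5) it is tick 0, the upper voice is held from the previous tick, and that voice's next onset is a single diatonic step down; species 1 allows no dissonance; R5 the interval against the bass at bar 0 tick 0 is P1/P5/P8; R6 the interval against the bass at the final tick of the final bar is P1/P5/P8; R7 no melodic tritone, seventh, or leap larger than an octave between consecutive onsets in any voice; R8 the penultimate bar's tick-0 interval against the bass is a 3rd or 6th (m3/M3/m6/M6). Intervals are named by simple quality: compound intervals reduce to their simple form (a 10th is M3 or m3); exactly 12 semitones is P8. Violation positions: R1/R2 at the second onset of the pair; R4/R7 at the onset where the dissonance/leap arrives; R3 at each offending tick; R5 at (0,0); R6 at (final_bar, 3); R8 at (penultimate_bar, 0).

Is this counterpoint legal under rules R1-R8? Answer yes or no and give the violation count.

bar 0: v0=A3 v1=A4 (P8)
bar 1: v0=C4 v1=F4 (P4)
bar 2: v0=D4 v1=E4 (M2)
bar 3: v0=E4 v1=A4 (P4)
bar 4: v0=E4 v1=G4 (m3)
bar 5: v0=E4 v1=C5 (m6)
bar 6: v0=E4 v1=G4 (m3)
bar 7: v0=B3 v1=B4 (P8)
bar 8: v0=A3 v1=A4 (P8)
  R4 @ bar2.0: D4/E4 M2 untreated
  R8 @ bar7.0: penult P8 not 3rd/6th
  R1 @ bar8.0: B3/B4 P8 -> A3/A4 P8 similar

No (3 violations)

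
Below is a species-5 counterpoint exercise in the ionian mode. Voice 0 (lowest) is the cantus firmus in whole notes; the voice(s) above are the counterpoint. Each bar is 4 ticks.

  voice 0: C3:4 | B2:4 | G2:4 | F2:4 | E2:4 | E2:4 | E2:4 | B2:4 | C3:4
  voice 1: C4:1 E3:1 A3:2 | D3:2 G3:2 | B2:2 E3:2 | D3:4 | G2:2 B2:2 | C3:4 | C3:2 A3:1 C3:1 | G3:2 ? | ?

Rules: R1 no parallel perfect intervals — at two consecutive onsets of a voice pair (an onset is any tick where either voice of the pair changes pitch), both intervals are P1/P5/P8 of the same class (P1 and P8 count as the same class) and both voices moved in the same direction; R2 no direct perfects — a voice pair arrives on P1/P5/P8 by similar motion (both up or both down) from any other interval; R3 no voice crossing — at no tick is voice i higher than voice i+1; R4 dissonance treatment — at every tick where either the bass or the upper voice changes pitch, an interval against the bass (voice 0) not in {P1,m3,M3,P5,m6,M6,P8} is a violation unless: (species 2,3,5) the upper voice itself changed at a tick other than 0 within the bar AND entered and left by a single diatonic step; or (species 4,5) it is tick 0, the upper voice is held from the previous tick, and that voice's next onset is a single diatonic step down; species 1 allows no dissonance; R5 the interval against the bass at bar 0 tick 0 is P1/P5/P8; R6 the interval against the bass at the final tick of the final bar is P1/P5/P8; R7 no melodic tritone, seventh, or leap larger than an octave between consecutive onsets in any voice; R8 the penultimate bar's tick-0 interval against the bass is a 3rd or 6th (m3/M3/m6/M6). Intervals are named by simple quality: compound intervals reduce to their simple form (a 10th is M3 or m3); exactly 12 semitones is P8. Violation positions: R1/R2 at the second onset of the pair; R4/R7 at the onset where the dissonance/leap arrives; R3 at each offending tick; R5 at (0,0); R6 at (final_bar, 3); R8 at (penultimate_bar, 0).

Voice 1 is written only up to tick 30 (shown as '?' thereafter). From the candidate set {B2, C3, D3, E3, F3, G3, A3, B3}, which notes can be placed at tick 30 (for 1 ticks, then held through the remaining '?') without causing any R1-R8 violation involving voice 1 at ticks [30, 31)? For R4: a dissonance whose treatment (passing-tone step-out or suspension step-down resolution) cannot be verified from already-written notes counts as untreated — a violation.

B2: legal
C3: violates R4
D3: legal
E3: violates R4
F3: violates R4
G3: legal
A3: violates R4
B3: legal

{B2, B3, D3, G3}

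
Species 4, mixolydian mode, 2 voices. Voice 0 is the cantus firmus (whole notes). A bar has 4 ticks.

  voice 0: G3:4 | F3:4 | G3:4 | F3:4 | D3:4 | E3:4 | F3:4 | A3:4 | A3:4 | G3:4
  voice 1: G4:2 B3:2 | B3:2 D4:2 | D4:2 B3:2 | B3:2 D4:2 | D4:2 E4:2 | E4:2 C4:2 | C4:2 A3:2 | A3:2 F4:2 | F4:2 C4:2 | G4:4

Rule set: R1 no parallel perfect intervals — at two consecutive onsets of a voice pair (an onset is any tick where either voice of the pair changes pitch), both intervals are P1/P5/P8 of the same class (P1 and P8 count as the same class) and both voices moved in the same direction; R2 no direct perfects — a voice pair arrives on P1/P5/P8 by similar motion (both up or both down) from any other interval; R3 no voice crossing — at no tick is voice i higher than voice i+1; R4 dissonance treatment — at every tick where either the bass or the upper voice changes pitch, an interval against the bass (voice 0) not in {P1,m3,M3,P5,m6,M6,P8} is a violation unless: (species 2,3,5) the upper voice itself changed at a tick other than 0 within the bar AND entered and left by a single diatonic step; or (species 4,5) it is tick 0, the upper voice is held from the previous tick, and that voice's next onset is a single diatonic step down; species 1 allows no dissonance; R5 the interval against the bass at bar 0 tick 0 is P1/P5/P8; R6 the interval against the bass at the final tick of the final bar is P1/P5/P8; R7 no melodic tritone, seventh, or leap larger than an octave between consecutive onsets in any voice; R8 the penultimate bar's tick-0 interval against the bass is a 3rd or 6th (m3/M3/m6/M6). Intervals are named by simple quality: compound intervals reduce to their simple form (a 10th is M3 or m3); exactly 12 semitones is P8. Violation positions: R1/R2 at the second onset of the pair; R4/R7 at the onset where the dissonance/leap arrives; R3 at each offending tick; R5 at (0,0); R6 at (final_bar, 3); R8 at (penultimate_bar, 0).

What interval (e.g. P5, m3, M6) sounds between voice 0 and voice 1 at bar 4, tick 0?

P8

voice 0=D3 voice 1=D4 -> P8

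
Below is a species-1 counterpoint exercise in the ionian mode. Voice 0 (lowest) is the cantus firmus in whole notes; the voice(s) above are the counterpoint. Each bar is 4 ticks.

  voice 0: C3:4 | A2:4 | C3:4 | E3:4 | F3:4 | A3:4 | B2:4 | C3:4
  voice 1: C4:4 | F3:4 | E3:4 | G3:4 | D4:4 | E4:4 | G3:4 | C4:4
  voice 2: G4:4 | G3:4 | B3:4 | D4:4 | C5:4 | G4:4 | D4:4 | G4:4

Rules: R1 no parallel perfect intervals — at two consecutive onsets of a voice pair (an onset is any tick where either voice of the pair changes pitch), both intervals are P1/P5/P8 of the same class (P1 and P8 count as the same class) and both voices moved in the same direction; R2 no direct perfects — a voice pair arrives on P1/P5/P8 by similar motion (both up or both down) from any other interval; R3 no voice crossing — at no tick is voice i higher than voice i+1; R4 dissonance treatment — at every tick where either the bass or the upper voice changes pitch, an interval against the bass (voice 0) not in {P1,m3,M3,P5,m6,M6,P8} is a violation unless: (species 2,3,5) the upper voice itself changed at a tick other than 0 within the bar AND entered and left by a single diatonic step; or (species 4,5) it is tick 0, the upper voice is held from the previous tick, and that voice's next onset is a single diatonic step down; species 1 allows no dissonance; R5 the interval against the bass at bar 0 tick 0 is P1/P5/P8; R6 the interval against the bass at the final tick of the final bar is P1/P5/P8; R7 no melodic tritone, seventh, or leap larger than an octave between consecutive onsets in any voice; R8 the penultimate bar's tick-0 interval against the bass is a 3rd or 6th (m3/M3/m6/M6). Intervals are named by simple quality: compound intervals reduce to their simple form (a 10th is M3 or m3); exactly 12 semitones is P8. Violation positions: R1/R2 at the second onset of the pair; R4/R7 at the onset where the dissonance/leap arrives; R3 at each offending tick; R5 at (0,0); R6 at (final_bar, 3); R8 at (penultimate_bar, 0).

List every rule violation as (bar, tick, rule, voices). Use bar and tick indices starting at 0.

bar 0: v0=C3 v1=C4 v2=G4 downbeat P5
bar 1: v0=A2 v1=F3 v2=G3 downbeat m7
bar 2: v0=C3 v1=E3 v2=B3 downbeat M7
bar 3: v0=E3 v1=G3 v2=D4 downbeat m7
bar 4: v0=F3 v1=D4 v2=C5 downbeat P5
bar 5: v0=A3 v1=E4 v2=G4 downbeat m7
bar 6: v0=B2 v1=G3 v2=D4 downbeat m3
bar 7: v0=C3 v1=C4 v2=G4 downbeat P5
  -> R4 @ bar 1 tick 0 v(0, 2): A2/G3 m7 untreated
  -> R4 @ bar 2 tick 0 v(0, 2): C3/B3 M7 untreated
  -> R1 @ bar 3 tick 0 v(1, 2): E3/B3 P5 -> G3/D4 P5 similar
  -> R4 @ bar 3 tick 0 v(0, 2): E3/D4 m7 untreated
  -> R2 @ bar 4 tick 0 v(0, 2): E3/D4 m7 -> F3/C5 P5 similar
  -> R7 @ bar 4 tick 0 v(2,): D4->C5 leap 10st
  -> R2 @ bar 5 tick 0 v(0, 1): F3/D4 M6 -> A3/E4 P5 similar
  -> R4 @ bar 5 tick 0 v(0, 2): A3/G4 m7 untreated
  -> R2 @ bar 6 tick 0 v(1, 2): E4/G4 m3 -> G3/D4 P5 similar
  -> R7 @ bar 6 tick 0 v(0,): A3->B2 leap 10st
  -> R1 @ bar 7 tick 0 v(1, 2): G3/D4 P5 -> C4/G4 P5 similar
  -> R2 @ bar 7 tick 0 v(0, 1): B2/G3 m6 -> C3/C4 P8 similar
  -> R2 @ bar 7 tick 0 v(0, 2): B2/D4 m3 -> C3/G4 P5 similar

(1, 0, R4, (0, 2))
(2, 0, R4, (0, 2))
(3, 0, R1, (1, 2))
(3, 0, R4, (0, 2))
(4, 0, R2, (0, 2))
(4, 0, R7, (2,))
(5, 0, R2, (0, 1))
(5, 0, R4, (0, 2))
(6, 0, R2, (1, 2))
(6, 0, R7, (0,))
(7, 0, R1, (1, 2))
(7, 0, R2, (0, 1))
(7, 0, R2, (0, 2))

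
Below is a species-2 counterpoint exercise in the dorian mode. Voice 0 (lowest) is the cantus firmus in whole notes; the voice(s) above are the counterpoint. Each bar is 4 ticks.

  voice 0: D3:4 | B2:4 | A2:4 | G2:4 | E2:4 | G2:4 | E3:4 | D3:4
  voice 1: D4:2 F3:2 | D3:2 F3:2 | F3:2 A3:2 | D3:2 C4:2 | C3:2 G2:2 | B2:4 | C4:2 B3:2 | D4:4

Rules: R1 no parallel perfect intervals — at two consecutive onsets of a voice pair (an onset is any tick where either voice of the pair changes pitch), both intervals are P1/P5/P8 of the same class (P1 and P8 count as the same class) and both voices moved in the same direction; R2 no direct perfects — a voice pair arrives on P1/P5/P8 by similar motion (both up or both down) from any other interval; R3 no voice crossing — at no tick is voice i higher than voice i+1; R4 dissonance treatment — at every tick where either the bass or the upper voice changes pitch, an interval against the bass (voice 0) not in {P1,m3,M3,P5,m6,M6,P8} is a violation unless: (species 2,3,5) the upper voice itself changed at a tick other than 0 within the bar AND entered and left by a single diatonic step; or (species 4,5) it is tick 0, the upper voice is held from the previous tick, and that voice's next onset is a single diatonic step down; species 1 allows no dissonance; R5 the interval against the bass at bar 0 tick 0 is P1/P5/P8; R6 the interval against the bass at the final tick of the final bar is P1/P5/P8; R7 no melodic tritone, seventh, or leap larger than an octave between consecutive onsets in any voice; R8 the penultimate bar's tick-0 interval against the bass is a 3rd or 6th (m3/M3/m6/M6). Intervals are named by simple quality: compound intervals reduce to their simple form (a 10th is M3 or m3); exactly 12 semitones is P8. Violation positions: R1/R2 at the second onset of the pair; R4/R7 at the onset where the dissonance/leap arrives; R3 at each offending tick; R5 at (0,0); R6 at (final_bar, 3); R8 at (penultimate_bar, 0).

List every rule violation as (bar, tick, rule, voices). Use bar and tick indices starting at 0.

(1, 2, R4, (0, 1))
(3, 0, R2, (0, 1))
(3, 2, R4, (0, 1))
(3, 2, R7, (1,))
(6, 0, R7, (1,))

bar 0: v0=D3 v1=D4 downbeat P8
bar 1: v0=B2 v1=D3 downbeat m3
bar 2: v0=A2 v1=F3 downbeat m6
bar 3: v0=G2 v1=D3 downbeat P5
bar 4: v0=E2 v1=C3 downbeat m6
bar 5: v0=G2 v1=B2 downbeat M3
bar 6: v0=E3 v1=C4 downbeat m6
bar 7: v0=D3 v1=D4 downbeat P8
  -> R4 @ bar 1 tick 2 v(0, 1): B2/F3 TT untreated
  -> R2 @ bar 3 tick 0 v(0, 1): A2/A3 P8 -> G2/D3 P5 similar
  -> R4 @ bar 3 tick 2 v(0, 1): G2/C4 P4 untreated
  -> R7 @ bar 3 tick 2 v(1,): D3->C4 leap 10st
  -> R7 @ bar 6 tick 0 v(1,): B2->C4 leap 13st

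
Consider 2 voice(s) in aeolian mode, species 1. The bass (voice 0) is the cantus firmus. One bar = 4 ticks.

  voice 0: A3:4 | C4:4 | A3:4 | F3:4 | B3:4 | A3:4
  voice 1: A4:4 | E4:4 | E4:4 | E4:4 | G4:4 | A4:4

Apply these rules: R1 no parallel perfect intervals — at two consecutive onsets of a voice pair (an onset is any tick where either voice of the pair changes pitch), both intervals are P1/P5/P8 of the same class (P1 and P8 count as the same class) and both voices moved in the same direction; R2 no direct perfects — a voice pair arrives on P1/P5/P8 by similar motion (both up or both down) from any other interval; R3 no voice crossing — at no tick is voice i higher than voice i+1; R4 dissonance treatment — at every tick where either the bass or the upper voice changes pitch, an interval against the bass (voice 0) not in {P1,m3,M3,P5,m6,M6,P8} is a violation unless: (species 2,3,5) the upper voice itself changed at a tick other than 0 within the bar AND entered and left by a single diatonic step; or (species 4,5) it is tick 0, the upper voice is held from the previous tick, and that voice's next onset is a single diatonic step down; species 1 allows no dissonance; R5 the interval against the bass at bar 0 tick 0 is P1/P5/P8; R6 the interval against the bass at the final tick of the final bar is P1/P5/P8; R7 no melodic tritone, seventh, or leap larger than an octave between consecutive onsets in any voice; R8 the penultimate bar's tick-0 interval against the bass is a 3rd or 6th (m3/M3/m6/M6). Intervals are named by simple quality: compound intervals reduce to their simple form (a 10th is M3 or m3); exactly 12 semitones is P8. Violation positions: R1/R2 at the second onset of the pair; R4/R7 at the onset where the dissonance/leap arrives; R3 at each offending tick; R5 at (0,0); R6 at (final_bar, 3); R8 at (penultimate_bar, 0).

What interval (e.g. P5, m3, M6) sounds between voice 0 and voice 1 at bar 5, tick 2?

P8

voice 0=A3 voice 1=A4 -> P8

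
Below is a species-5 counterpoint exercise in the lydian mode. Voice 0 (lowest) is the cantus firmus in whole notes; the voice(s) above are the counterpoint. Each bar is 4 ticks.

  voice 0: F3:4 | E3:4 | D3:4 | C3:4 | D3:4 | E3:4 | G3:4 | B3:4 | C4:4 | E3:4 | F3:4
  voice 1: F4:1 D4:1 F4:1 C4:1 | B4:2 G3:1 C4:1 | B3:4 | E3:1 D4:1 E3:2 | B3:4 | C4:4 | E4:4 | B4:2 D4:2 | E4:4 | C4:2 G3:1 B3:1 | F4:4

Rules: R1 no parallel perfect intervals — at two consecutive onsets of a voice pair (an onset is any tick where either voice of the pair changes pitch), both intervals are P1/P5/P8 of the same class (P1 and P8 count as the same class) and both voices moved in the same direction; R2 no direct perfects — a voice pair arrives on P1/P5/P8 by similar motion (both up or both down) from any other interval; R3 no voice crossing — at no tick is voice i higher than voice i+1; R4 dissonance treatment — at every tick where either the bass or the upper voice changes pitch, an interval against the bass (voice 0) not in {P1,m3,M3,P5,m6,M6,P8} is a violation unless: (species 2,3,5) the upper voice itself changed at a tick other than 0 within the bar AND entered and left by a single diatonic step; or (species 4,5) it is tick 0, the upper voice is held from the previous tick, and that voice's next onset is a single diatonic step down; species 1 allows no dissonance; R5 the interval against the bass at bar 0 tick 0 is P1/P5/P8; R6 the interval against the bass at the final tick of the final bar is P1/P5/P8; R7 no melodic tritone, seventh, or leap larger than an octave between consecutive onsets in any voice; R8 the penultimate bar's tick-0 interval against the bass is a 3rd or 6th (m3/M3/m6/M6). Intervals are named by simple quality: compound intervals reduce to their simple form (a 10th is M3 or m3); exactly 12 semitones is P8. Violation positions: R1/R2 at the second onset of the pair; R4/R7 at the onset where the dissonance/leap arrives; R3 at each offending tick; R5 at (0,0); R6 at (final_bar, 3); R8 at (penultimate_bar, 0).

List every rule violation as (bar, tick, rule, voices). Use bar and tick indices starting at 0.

bar 0: v0=F3 v1=F4 downbeat P8
bar 1: v0=E3 v1=B4 downbeat P5
bar 2: v0=D3 v1=B3 downbeat M6
bar 3: v0=C3 v1=E3 downbeat M3
bar 4: v0=D3 v1=B3 downbeat M6
bar 5: v0=E3 v1=C4 downbeat m6
bar 6: v0=G3 v1=E4 downbeat M6
bar 7: v0=B3 v1=B4 downbeat P8
bar 8: v0=C4 v1=E4 downbeat M3
bar 9: v0=E3 v1=C4 downbeat m6
bar 10: v0=F3 v1=F4 downbeat P8
  -> R7 @ bar 1 tick 0 v(1,): C4->B4 leap 11st
  -> R7 @ bar 1 tick 2 v(1,): B4->G3 leap 16st
  -> R4 @ bar 3 tick 1 v(0, 1): C3/D4 M2 untreated
  -> R7 @ bar 3 tick 1 v(1,): E3->D4 leap 10st
  -> R7 @ bar 3 tick 2 v(1,): D4->E3 leap 10st
  -> R2 @ bar 7 tick 0 v(0, 1): G3/E4 M6 -> B3/B4 P8 similar
  -> R2 @ bar 10 tick 0 v(0, 1): E3/B3 P5 -> F3/F4 P8 similar
  -> R7 @ bar 10 tick 0 v(1,): B3->F4 leap 6st

(1, 0, R7, (1,))
(1, 2, R7, (1,))
(3, 1, R4, (0, 1))
(3, 1, R7, (1,))
(3, 2, R7, (1,))
(7, 0, R2, (0, 1))
(10, 0, R2, (0, 1))
(10, 0, R7, (1,))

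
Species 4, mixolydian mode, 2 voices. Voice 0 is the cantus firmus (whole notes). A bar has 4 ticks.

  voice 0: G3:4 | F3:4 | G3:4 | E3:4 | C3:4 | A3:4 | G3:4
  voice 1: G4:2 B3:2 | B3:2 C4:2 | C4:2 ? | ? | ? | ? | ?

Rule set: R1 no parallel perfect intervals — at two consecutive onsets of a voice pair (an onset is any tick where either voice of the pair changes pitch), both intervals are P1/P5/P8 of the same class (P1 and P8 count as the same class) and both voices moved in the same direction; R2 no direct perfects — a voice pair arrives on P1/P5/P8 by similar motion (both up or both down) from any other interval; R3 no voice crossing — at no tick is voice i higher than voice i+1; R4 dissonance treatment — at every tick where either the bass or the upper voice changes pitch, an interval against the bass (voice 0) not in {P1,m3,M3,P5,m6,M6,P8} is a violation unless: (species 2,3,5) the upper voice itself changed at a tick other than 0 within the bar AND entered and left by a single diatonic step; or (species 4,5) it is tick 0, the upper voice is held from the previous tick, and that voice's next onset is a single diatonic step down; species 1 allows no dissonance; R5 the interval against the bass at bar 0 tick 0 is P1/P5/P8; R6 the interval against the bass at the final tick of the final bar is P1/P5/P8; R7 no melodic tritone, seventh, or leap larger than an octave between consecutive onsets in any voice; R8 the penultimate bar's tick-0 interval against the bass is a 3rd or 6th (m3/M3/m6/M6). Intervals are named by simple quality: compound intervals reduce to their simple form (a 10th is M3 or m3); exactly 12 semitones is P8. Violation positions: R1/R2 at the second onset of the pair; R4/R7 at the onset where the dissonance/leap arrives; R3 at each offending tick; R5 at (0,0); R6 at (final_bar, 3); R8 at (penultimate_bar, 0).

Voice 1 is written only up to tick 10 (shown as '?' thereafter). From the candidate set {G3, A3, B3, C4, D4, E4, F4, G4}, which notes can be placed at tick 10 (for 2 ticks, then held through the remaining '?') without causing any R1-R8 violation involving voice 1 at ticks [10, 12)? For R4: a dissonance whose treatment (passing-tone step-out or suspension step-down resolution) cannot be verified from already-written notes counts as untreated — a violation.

G3: legal
A3: violates R4
B3: legal
C4: legal
D4: legal
E4: legal
F4: violates R4
G4: legal

{B3, C4, D4, E4, G3, G4}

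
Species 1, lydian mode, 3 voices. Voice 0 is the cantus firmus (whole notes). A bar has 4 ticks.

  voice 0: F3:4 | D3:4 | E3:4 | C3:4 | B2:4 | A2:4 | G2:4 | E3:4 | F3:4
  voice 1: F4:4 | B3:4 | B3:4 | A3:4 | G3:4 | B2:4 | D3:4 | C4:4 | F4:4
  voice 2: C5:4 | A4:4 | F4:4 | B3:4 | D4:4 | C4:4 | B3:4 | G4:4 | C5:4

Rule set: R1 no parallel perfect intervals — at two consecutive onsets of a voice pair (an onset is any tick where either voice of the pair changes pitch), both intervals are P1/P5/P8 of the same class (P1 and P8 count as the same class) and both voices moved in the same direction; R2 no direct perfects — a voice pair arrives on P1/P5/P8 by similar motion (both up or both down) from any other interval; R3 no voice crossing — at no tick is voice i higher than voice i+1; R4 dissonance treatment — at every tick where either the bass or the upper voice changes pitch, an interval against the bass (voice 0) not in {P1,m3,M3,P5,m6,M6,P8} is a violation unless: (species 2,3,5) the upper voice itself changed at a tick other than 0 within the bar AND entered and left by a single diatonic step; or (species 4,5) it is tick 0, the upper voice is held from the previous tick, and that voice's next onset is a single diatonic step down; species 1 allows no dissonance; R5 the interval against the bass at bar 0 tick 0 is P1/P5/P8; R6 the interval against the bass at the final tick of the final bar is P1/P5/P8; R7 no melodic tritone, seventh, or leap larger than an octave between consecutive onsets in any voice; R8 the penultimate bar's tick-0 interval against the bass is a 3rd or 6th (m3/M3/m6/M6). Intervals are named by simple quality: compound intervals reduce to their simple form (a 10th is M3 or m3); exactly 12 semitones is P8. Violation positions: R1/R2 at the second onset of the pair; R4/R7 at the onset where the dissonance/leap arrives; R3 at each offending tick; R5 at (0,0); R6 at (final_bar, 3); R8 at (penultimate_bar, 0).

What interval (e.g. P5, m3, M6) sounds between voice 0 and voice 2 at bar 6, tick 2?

voice 0=G2 voice 2=B3 -> M3

M3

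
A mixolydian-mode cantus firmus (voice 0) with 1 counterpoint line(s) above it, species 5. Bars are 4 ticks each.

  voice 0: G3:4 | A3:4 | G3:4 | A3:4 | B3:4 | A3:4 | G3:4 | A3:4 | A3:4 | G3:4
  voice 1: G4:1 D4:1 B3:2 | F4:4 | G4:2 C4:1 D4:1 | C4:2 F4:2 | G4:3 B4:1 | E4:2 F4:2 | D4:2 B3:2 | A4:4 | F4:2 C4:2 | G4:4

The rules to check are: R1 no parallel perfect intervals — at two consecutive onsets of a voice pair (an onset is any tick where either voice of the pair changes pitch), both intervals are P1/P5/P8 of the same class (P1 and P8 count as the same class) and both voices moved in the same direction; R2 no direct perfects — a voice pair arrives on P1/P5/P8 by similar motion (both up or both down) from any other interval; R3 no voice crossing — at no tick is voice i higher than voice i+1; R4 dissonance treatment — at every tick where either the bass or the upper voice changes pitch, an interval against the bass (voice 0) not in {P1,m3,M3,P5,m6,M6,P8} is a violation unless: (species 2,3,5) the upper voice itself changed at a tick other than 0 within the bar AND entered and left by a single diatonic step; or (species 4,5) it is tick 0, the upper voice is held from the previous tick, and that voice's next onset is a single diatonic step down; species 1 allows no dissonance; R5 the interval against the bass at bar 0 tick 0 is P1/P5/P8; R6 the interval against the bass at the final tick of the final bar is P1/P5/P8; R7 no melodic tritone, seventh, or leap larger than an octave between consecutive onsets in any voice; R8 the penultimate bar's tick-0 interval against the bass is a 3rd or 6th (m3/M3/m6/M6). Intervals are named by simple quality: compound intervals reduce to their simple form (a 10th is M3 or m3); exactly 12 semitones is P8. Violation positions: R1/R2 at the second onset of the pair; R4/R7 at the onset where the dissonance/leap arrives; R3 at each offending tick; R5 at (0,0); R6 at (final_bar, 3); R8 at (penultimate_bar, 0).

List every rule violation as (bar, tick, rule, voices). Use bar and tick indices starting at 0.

bar 0: v0=G3 v1=G4 downbeat P8
bar 1: v0=A3 v1=F4 downbeat m6
bar 2: v0=G3 v1=G4 downbeat P8
bar 3: v0=A3 v1=C4 downbeat m3
bar 4: v0=B3 v1=G4 downbeat m6
bar 5: v0=A3 v1=E4 downbeat P5
bar 6: v0=G3 v1=D4 downbeat P5
bar 7: v0=A3 v1=A4 downbeat P8
bar 8: v0=A3 v1=F4 downbeat m6
bar 9: v0=G3 v1=G4 downbeat P8
  -> R7 @ bar 1 tick 0 v(1,): B3->F4 leap 6st
  -> R4 @ bar 2 tick 2 v(0, 1): G3/C4 P4 untreated
  -> R2 @ bar 5 tick 0 v(0, 1): B3/B4 P8 -> A3/E4 P5 similar
  -> R2 @ bar 6 tick 0 v(0, 1): A3/F4 m6 -> G3/D4 P5 similar
  -> R2 @ bar 7 tick 0 v(0, 1): G3/B3 M3 -> A3/A4 P8 similar
  -> R7 @ bar 7 tick 0 v(1,): B3->A4 leap 10st

(1, 0, R7, (1,))
(2, 2, R4, (0, 1))
(5, 0, R2, (0, 1))
(6, 0, R2, (0, 1))
(7, 0, R2, (0, 1))
(7, 0, R7, (1,))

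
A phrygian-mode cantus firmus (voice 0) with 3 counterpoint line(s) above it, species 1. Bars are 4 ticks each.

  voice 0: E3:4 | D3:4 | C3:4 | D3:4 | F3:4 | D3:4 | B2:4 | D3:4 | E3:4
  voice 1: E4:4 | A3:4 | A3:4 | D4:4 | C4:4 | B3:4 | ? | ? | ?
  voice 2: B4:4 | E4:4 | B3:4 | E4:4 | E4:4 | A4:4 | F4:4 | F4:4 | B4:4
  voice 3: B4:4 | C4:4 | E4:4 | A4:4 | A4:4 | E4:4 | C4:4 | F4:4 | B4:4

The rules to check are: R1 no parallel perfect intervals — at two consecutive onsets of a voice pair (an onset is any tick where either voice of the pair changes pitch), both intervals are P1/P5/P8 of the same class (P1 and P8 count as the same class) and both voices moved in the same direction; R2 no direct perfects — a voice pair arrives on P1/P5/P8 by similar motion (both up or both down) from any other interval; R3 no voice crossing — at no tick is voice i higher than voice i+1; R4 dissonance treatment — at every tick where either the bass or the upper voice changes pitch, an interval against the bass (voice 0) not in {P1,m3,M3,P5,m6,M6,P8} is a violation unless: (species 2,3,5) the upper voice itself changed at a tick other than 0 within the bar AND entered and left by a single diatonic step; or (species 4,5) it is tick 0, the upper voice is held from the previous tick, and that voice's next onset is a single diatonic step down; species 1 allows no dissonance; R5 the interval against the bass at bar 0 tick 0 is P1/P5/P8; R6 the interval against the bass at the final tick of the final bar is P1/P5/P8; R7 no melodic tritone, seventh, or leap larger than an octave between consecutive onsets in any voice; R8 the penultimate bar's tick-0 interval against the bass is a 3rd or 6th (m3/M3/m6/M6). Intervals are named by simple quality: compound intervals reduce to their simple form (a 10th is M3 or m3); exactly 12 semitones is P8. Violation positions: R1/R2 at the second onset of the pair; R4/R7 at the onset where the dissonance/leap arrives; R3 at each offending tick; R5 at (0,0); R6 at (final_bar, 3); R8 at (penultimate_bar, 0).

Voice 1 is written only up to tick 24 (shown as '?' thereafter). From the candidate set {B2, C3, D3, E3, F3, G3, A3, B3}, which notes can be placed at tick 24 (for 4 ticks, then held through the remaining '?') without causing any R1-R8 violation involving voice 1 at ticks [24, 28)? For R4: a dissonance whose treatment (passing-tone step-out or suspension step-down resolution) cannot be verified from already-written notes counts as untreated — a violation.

{B3, D3, G3}

B2: violates R2
C3: violates R2,R4,R7
D3: legal
E3: violates R4
F3: violates R2,R4,R7
G3: legal
A3: violates R4
B3: legal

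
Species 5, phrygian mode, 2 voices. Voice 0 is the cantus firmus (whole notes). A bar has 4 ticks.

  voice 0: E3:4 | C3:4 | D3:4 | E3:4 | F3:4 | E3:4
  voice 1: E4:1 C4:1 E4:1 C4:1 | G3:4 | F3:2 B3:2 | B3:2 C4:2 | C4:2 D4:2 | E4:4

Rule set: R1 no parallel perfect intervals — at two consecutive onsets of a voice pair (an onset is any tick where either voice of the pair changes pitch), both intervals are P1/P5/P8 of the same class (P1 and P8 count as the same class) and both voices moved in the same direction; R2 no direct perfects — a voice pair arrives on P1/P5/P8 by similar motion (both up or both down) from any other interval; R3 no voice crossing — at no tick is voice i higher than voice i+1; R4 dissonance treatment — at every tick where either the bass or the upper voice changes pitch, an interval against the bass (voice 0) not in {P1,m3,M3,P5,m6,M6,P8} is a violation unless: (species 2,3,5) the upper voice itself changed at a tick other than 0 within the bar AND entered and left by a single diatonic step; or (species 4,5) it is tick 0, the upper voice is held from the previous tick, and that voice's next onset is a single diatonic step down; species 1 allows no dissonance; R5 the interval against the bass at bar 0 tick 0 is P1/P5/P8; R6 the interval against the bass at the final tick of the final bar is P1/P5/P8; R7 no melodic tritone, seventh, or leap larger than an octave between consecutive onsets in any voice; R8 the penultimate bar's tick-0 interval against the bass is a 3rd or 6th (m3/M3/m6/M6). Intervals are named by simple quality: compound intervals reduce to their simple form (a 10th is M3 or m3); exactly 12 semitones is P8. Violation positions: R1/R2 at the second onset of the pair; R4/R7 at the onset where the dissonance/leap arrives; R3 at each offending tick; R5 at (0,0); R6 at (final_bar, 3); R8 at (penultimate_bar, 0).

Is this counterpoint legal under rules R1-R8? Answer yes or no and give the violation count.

bar 0: v0=E3 v1=E4 (P8)
bar 1: v0=C3 v1=G3 (P5)
bar 2: v0=D3 v1=F3 (m3)
bar 3: v0=E3 v1=B3 (P5)
bar 4: v0=F3 v1=C4 (P5)
bar 5: v0=E3 v1=E4 (P8)
  R2 @ bar1.0: E3/C4 m6 -> C3/G3 P5 similar
  R7 @ bar2.2: F3->B3 leap 6st
  R8 @ bar4.0: penult P5 not 3rd/6th

No (3 violations)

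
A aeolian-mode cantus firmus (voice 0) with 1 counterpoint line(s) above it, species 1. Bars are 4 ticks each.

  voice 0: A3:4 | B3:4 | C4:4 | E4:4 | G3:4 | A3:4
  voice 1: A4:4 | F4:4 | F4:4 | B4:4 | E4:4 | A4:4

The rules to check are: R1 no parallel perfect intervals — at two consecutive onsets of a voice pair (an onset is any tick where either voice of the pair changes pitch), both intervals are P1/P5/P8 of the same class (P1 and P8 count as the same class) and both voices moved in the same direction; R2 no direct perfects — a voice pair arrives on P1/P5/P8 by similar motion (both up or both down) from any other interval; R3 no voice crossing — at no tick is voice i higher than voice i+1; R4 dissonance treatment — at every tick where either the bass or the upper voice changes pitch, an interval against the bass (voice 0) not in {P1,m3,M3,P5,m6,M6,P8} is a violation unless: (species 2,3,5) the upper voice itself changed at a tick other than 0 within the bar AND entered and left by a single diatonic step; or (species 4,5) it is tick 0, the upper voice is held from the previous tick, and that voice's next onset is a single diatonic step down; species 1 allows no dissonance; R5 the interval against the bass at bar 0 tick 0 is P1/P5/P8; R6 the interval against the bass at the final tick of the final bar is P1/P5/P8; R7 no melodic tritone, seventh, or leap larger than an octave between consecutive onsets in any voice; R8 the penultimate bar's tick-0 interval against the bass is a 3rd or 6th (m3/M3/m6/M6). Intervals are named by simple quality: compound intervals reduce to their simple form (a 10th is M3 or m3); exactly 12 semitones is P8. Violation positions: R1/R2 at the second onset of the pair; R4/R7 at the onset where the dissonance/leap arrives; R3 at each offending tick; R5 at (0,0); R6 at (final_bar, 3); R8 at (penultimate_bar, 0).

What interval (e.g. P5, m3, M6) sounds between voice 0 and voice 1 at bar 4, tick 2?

voice 0=G3 voice 1=E4 -> M6

M6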